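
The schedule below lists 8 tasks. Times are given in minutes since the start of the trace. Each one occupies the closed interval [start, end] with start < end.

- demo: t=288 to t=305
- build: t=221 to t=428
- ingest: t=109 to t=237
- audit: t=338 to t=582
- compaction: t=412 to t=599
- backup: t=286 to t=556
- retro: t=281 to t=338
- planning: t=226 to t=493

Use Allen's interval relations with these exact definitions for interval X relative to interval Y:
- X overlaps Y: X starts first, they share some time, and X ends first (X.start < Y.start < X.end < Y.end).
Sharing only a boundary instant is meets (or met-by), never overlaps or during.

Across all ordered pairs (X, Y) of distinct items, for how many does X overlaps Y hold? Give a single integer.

Checking all 56 ordered pairs for relation 'overlaps'; matching pairs in alphabetical order:
(audit, compaction): audit overlaps compaction ✓
(backup, audit): backup overlaps audit ✓
(backup, compaction): backup overlaps compaction ✓
(build, audit): build overlaps audit ✓
(build, backup): build overlaps backup ✓
(build, compaction): build overlaps compaction ✓
(build, planning): build overlaps planning ✓
(ingest, build): ingest overlaps build ✓
(ingest, planning): ingest overlaps planning ✓
(planning, audit): planning overlaps audit ✓
(planning, backup): planning overlaps backup ✓
(planning, compaction): planning overlaps compaction ✓
(retro, backup): retro overlaps backup ✓
Count: 13.

13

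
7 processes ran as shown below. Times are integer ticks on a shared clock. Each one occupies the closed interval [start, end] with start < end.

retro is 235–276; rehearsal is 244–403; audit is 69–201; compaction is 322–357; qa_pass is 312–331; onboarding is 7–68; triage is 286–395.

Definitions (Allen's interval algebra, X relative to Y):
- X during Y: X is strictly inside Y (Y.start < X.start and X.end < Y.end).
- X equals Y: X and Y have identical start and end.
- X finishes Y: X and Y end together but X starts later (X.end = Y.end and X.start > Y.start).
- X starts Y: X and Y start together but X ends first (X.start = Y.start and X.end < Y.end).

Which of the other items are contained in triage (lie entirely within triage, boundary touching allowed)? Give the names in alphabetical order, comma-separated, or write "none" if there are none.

compaction, qa_pass

Target triage = [286, 395].
audit [69, 201] → before → no.
compaction [322, 357] → during → yes.
onboarding [7, 68] → before → no.
qa_pass [312, 331] → during → yes.
rehearsal [244, 403] → contains → no.
retro [235, 276] → before → no.
Result: compaction, qa_pass.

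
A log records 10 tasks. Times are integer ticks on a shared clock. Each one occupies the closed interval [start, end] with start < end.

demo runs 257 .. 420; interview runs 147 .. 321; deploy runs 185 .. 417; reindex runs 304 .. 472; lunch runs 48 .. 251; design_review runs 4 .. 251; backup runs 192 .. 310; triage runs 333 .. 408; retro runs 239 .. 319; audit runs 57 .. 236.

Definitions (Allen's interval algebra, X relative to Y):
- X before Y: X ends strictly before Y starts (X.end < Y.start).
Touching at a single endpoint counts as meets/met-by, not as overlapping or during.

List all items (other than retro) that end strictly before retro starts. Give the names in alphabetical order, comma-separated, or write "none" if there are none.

Target retro = [239, 319].
audit [57, 236] → before → yes.
backup [192, 310] → overlaps → no.
demo [257, 420] → overlapped-by → no.
deploy [185, 417] → contains → no.
design_review [4, 251] → overlaps → no.
interview [147, 321] → contains → no.
lunch [48, 251] → overlaps → no.
reindex [304, 472] → overlapped-by → no.
triage [333, 408] → after → no.
Result: audit.

audit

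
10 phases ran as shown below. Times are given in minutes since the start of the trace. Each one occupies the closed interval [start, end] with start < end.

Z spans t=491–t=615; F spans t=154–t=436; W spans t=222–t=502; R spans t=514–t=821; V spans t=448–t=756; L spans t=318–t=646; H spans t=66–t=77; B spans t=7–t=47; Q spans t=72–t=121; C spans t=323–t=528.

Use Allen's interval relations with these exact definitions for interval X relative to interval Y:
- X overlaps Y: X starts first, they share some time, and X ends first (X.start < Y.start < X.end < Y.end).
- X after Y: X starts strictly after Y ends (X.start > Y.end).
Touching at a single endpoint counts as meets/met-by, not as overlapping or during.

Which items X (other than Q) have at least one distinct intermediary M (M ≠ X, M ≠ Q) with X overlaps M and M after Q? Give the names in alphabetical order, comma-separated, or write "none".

C, F, L, V, W, Z

Target Q = [t=72, t=121].
Intermediaries M with M after Q: C, F, L, R, V, W, Z.
Via C — items with X overlaps C: F, W.
Via F — items with X overlaps F: none.
Via L — items with X overlaps L: F, W.
Via R — items with X overlaps R: C, L, V, Z.
Via V — items with X overlaps V: C, L, W.
Via W — items with X overlaps W: F.
Via Z — items with X overlaps Z: C, W.
Union: C, F, L, V, W, Z.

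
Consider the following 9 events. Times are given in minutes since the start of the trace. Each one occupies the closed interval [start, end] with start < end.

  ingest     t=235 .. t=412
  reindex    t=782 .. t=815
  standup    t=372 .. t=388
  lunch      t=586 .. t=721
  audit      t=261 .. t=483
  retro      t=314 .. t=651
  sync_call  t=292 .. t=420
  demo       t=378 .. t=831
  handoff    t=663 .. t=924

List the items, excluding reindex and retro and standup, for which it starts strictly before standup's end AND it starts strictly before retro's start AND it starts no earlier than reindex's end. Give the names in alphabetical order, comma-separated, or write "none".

Conditions: its start is strictly before standup's end (X.start < t=388) AND its start is strictly before retro's start (X.start < t=314) AND its start is no earlier than reindex's end (X.start >= t=815).
audit: start t=261 < t=388? ✓; start t=261 < t=314? ✓; start t=261 >= t=815? ✗ → no.
demo: start t=378 < t=388? ✓; start t=378 < t=314? ✗; start t=378 >= t=815? ✗ → no.
handoff: start t=663 < t=388? ✗; start t=663 < t=314? ✗; start t=663 >= t=815? ✗ → no.
ingest: start t=235 < t=388? ✓; start t=235 < t=314? ✓; start t=235 >= t=815? ✗ → no.
lunch: start t=586 < t=388? ✗; start t=586 < t=314? ✗; start t=586 >= t=815? ✗ → no.
sync_call: start t=292 < t=388? ✓; start t=292 < t=314? ✓; start t=292 >= t=815? ✗ → no.
Result: none.

none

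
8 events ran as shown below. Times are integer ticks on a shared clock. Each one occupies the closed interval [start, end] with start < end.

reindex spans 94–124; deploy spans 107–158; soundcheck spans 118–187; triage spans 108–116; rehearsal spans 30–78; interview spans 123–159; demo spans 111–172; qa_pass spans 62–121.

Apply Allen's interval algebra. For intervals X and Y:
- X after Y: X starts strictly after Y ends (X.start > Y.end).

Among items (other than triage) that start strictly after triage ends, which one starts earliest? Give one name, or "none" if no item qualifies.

soundcheck

Target triage = [108, 116].
demo [111, 172] → overlapped-by → excluded.
deploy [107, 158] → contains → excluded.
interview [123, 159] → after → candidate.
qa_pass [62, 121] → contains → excluded.
rehearsal [30, 78] → before → excluded.
reindex [94, 124] → contains → excluded.
soundcheck [118, 187] → after → candidate.
Among candidates, earliest start is 118 → soundcheck.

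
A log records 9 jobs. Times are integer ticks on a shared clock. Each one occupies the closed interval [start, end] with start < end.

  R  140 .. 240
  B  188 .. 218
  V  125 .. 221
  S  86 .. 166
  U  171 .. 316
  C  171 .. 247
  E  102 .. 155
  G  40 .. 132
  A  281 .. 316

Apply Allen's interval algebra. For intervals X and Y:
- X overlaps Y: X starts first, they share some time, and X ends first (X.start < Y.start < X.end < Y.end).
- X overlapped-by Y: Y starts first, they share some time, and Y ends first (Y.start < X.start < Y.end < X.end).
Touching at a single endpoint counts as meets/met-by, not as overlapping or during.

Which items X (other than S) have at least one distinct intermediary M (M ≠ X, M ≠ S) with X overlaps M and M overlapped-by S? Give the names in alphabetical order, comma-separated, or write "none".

E, G, V

Target S = [86, 166].
Intermediaries M with M overlapped-by S: R, V.
Via R — items with X overlaps R: E, V.
Via V — items with X overlaps V: E, G.
Union: E, G, V.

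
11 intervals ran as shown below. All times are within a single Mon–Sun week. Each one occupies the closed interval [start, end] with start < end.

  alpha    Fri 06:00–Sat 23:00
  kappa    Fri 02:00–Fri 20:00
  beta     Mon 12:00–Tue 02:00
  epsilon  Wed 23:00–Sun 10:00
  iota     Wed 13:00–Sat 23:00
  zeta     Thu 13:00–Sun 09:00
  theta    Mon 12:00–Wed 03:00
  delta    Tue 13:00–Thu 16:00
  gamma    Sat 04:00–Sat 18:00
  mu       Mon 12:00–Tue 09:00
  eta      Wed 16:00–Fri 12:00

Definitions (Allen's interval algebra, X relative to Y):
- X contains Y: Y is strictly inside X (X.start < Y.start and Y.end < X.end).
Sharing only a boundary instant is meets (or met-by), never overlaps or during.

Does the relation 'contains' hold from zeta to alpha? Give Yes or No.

Yes

zeta = [Thu 13:00, Sun 09:00], alpha = [Fri 06:00, Sat 23:00].
Actual relation of zeta to alpha: contains.
Asked whether 'contains' holds → Yes.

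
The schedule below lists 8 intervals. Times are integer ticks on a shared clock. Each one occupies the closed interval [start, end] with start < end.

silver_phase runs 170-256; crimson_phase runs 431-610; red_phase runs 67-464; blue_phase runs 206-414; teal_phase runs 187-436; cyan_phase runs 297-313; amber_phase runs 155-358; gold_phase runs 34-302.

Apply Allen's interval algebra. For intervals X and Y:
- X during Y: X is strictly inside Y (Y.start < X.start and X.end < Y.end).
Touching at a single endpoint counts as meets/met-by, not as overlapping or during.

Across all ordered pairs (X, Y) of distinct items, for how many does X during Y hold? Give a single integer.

Checking all 56 ordered pairs for relation 'during'; matching pairs in alphabetical order:
(amber_phase, red_phase): amber_phase during red_phase ✓
(blue_phase, red_phase): blue_phase during red_phase ✓
(blue_phase, teal_phase): blue_phase during teal_phase ✓
(cyan_phase, amber_phase): cyan_phase during amber_phase ✓
(cyan_phase, blue_phase): cyan_phase during blue_phase ✓
(cyan_phase, red_phase): cyan_phase during red_phase ✓
(cyan_phase, teal_phase): cyan_phase during teal_phase ✓
(silver_phase, amber_phase): silver_phase during amber_phase ✓
(silver_phase, gold_phase): silver_phase during gold_phase ✓
(silver_phase, red_phase): silver_phase during red_phase ✓
(teal_phase, red_phase): teal_phase during red_phase ✓
Count: 11.

11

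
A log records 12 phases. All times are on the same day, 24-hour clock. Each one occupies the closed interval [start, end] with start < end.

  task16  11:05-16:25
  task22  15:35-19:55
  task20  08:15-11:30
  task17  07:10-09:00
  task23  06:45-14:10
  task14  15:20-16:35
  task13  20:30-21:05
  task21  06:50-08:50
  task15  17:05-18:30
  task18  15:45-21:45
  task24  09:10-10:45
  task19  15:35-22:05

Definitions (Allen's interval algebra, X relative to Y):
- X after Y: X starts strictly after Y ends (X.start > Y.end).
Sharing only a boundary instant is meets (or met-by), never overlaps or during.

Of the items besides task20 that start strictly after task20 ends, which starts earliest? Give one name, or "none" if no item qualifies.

Target task20 = [08:15, 11:30].
task13 [20:30, 21:05] → after → candidate.
task14 [15:20, 16:35] → after → candidate.
task15 [17:05, 18:30] → after → candidate.
task16 [11:05, 16:25] → overlapped-by → excluded.
task17 [07:10, 09:00] → overlaps → excluded.
task18 [15:45, 21:45] → after → candidate.
task19 [15:35, 22:05] → after → candidate.
task21 [06:50, 08:50] → overlaps → excluded.
task22 [15:35, 19:55] → after → candidate.
task23 [06:45, 14:10] → contains → excluded.
task24 [09:10, 10:45] → during → excluded.
Among candidates, earliest start is 15:20 → task14.

task14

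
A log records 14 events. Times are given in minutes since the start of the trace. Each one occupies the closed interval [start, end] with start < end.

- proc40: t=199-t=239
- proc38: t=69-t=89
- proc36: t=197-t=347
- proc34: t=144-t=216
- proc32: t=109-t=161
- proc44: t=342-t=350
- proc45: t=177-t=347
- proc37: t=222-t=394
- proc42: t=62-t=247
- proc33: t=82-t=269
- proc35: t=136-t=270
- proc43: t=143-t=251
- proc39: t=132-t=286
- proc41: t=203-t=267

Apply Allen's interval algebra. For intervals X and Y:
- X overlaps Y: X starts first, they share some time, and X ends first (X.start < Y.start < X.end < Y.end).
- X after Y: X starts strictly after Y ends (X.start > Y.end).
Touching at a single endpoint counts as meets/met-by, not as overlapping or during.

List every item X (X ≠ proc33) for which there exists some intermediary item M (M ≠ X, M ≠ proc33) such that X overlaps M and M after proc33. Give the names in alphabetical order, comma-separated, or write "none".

Target proc33 = [t=82, t=269].
Intermediaries M with M after proc33: proc44.
Via proc44 — items with X overlaps proc44: proc36, proc45.
Union: proc36, proc45.

proc36, proc45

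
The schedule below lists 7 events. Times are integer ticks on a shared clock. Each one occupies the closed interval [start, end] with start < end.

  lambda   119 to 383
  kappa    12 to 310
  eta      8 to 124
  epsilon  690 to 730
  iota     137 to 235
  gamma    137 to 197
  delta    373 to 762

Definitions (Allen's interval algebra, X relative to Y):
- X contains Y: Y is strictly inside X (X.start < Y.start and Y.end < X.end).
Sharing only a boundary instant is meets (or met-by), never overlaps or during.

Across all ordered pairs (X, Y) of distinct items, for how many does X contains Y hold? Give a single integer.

5

Checking all 42 ordered pairs for relation 'contains'; matching pairs in alphabetical order:
(delta, epsilon): delta contains epsilon ✓
(kappa, gamma): kappa contains gamma ✓
(kappa, iota): kappa contains iota ✓
(lambda, gamma): lambda contains gamma ✓
(lambda, iota): lambda contains iota ✓
Count: 5.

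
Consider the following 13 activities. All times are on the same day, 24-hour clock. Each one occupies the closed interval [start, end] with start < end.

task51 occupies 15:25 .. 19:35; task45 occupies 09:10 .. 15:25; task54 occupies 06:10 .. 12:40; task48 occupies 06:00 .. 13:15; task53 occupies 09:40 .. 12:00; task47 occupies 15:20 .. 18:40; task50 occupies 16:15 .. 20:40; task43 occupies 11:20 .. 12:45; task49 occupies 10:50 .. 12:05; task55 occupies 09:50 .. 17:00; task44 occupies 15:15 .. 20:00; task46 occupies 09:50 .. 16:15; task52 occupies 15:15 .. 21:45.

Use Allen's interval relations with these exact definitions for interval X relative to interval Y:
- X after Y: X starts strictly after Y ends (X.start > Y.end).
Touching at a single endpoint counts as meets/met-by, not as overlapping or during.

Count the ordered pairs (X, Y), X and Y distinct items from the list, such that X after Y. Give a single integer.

Checking all 156 ordered pairs for relation 'after'; matching pairs in alphabetical order:
(task44, task43): task44 after task43 ✓
(task44, task48): task44 after task48 ✓
(task44, task49): task44 after task49 ✓
(task44, task53): task44 after task53 ✓
(task44, task54): task44 after task54 ✓
(task47, task43): task47 after task43 ✓
(task47, task48): task47 after task48 ✓
(task47, task49): task47 after task49 ✓
(task47, task53): task47 after task53 ✓
(task47, task54): task47 after task54 ✓
(task50, task43): task50 after task43 ✓
(task50, task45): task50 after task45 ✓
(task50, task48): task50 after task48 ✓
(task50, task49): task50 after task49 ✓
(task50, task53): task50 after task53 ✓
(task50, task54): task50 after task54 ✓
(task51, task43): task51 after task43 ✓
(task51, task48): task51 after task48 ✓
(task51, task49): task51 after task49 ✓
(task51, task53): task51 after task53 ✓
(task51, task54): task51 after task54 ✓
(task52, task43): task52 after task43 ✓
(task52, task48): task52 after task48 ✓
(task52, task49): task52 after task49 ✓
... plus 2 further pairs not listed.
Count: 26.

26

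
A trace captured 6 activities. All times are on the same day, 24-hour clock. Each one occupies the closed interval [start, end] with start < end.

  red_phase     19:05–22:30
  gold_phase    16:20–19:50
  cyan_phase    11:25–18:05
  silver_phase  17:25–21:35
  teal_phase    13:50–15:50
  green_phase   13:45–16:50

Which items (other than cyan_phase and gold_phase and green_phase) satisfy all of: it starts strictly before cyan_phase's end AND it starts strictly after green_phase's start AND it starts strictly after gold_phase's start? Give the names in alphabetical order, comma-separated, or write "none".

silver_phase

Conditions: its start is strictly before cyan_phase's end (X.start < 18:05) AND its start is strictly after green_phase's start (X.start > 13:45) AND its start is strictly after gold_phase's start (X.start > 16:20).
red_phase: start 19:05 < 18:05? ✗; start 19:05 > 13:45? ✓; start 19:05 > 16:20? ✓ → no.
silver_phase: start 17:25 < 18:05? ✓; start 17:25 > 13:45? ✓; start 17:25 > 16:20? ✓ → yes.
teal_phase: start 13:50 < 18:05? ✓; start 13:50 > 13:45? ✓; start 13:50 > 16:20? ✗ → no.
Result: silver_phase.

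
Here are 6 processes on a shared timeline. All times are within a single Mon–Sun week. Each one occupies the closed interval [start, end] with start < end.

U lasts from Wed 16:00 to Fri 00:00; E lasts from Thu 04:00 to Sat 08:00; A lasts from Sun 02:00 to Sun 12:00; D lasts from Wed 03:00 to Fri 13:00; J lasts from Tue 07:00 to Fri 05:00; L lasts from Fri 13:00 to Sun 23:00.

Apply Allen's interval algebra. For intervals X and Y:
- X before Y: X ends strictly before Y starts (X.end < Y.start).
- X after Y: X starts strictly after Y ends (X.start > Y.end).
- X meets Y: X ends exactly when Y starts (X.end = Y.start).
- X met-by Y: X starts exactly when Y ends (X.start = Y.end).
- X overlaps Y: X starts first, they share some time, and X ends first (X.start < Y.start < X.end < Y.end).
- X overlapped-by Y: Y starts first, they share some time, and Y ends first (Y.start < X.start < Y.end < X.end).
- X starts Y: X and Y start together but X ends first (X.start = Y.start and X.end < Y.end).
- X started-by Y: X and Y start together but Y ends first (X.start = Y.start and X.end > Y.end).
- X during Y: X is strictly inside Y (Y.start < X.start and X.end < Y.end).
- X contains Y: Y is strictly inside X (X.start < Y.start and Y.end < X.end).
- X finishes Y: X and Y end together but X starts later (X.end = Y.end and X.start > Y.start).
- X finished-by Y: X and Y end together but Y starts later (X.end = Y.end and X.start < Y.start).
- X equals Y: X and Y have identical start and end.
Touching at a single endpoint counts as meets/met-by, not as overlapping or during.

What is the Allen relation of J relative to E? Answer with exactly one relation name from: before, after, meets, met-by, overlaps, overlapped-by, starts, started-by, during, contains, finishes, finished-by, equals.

J = [Tue 07:00, Fri 05:00]; E = [Thu 04:00, Sat 08:00].
Compare endpoints: J.start < E.start, J.start < E.end, J.end > E.start, J.end < E.end.
That pattern is 'overlaps'.

overlaps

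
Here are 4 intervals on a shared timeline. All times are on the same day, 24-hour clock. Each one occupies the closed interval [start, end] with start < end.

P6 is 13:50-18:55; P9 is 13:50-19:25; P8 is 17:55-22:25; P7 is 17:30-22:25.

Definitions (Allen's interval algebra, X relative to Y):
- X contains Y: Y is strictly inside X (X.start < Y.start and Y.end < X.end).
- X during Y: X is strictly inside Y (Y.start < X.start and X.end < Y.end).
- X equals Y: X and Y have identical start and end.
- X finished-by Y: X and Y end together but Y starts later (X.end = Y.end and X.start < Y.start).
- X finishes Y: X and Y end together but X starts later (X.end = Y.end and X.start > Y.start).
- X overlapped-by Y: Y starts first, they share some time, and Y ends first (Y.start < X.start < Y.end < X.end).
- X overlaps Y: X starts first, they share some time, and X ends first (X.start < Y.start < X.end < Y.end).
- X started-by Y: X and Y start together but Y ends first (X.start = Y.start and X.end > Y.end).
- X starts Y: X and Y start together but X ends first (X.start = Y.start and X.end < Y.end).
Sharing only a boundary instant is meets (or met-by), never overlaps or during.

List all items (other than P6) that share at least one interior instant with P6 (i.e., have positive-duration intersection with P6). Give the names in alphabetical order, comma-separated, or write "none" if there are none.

Target P6 = [13:50, 18:55].
P7 [17:30, 22:25] → overlapped-by → yes.
P8 [17:55, 22:25] → overlapped-by → yes.
P9 [13:50, 19:25] → started-by → yes.
Result: P7, P8, P9.

P7, P8, P9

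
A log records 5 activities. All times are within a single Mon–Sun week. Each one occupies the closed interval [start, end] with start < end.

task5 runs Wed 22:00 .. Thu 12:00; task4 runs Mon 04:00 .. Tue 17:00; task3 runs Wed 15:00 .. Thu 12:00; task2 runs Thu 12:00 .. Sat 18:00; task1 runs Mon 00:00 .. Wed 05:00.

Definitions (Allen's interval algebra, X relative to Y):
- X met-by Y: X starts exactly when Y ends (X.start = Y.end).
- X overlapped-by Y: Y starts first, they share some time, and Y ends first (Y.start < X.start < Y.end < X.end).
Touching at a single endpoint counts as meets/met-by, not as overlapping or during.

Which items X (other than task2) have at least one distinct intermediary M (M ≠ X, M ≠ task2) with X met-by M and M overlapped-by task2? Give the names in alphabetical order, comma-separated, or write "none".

Target task2 = [Thu 12:00, Sat 18:00].
Intermediaries M with M overlapped-by task2: none.
Union: none.

none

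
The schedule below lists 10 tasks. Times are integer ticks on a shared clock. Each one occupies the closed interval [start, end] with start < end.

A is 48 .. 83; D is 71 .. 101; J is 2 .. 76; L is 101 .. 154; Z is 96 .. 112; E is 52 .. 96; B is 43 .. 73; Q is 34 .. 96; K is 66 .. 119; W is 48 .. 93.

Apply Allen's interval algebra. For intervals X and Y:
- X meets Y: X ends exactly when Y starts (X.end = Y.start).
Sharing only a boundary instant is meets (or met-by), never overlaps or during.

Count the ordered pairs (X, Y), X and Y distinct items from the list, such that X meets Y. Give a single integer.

Checking all 90 ordered pairs for relation 'meets'; matching pairs in alphabetical order:
(D, L): D meets L ✓
(E, Z): E meets Z ✓
(Q, Z): Q meets Z ✓
Count: 3.

3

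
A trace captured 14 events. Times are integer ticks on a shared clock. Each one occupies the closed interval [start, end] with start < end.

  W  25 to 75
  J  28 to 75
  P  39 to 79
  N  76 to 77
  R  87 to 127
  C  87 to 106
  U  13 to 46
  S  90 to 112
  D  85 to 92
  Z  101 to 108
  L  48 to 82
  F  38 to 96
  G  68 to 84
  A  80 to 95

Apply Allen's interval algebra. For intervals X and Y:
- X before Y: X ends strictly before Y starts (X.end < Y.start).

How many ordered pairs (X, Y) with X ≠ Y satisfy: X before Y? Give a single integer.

48

Checking all 182 ordered pairs for relation 'before'; matching pairs in alphabetical order:
(A, Z): A before Z ✓
(D, Z): D before Z ✓
(F, Z): F before Z ✓
(G, C): G before C ✓
(G, D): G before D ✓
(G, R): G before R ✓
(G, S): G before S ✓
(G, Z): G before Z ✓
(J, A): J before A ✓
(J, C): J before C ✓
(J, D): J before D ✓
(J, N): J before N ✓
(J, R): J before R ✓
(J, S): J before S ✓
(J, Z): J before Z ✓
(L, C): L before C ✓
(L, D): L before D ✓
(L, R): L before R ✓
(L, S): L before S ✓
(L, Z): L before Z ✓
(N, A): N before A ✓
(N, C): N before C ✓
(N, D): N before D ✓
(N, R): N before R ✓
... plus 24 further pairs not listed.
Count: 48.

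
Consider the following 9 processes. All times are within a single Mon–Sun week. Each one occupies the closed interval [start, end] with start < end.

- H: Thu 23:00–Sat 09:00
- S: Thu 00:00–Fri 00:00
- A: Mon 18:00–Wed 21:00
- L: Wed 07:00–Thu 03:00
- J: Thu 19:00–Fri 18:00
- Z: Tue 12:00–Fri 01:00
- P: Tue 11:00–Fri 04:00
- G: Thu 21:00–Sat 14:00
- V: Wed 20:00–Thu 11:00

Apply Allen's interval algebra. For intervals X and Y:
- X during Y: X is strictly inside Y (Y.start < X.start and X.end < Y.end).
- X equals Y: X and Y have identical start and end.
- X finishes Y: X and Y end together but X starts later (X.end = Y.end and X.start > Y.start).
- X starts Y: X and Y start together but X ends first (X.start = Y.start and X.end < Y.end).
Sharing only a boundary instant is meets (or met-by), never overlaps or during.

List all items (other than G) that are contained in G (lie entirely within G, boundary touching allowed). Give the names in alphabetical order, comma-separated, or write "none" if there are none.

H

Target G = [Thu 21:00, Sat 14:00].
A [Mon 18:00, Wed 21:00] → before → no.
H [Thu 23:00, Sat 09:00] → during → yes.
J [Thu 19:00, Fri 18:00] → overlaps → no.
L [Wed 07:00, Thu 03:00] → before → no.
P [Tue 11:00, Fri 04:00] → overlaps → no.
S [Thu 00:00, Fri 00:00] → overlaps → no.
V [Wed 20:00, Thu 11:00] → before → no.
Z [Tue 12:00, Fri 01:00] → overlaps → no.
Result: H.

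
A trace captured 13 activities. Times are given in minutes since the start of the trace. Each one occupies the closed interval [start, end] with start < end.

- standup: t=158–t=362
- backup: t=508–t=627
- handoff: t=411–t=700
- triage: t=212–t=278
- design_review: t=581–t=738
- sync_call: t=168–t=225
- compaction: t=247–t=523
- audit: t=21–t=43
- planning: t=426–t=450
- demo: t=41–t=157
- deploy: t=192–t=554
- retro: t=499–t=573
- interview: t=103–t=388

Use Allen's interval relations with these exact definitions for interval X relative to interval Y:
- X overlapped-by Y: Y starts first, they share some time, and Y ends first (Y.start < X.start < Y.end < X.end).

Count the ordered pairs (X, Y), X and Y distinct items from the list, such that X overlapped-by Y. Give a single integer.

Checking all 156 ordered pairs for relation 'overlapped-by'; matching pairs in alphabetical order:
(backup, compaction): backup overlapped-by compaction ✓
(backup, deploy): backup overlapped-by deploy ✓
(backup, retro): backup overlapped-by retro ✓
(compaction, interview): compaction overlapped-by interview ✓
(compaction, standup): compaction overlapped-by standup ✓
(compaction, triage): compaction overlapped-by triage ✓
(demo, audit): demo overlapped-by audit ✓
(deploy, interview): deploy overlapped-by interview ✓
(deploy, standup): deploy overlapped-by standup ✓
(deploy, sync_call): deploy overlapped-by sync_call ✓
(design_review, backup): design_review overlapped-by backup ✓
(design_review, handoff): design_review overlapped-by handoff ✓
(handoff, compaction): handoff overlapped-by compaction ✓
(handoff, deploy): handoff overlapped-by deploy ✓
(interview, demo): interview overlapped-by demo ✓
(retro, compaction): retro overlapped-by compaction ✓
(retro, deploy): retro overlapped-by deploy ✓
(triage, sync_call): triage overlapped-by sync_call ✓
Count: 18.

18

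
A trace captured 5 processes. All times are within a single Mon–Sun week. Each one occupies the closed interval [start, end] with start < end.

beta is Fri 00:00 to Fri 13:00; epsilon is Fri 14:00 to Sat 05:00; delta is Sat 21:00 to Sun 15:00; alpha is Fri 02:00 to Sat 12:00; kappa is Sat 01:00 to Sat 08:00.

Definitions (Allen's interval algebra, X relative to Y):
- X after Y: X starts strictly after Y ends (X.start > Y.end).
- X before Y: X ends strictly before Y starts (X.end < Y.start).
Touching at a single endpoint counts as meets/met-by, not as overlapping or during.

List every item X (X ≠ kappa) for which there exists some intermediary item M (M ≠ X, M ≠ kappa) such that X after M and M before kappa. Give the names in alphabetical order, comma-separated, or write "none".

delta, epsilon

Target kappa = [Sat 01:00, Sat 08:00].
Intermediaries M with M before kappa: beta.
Via beta — items with X after beta: delta, epsilon.
Union: delta, epsilon.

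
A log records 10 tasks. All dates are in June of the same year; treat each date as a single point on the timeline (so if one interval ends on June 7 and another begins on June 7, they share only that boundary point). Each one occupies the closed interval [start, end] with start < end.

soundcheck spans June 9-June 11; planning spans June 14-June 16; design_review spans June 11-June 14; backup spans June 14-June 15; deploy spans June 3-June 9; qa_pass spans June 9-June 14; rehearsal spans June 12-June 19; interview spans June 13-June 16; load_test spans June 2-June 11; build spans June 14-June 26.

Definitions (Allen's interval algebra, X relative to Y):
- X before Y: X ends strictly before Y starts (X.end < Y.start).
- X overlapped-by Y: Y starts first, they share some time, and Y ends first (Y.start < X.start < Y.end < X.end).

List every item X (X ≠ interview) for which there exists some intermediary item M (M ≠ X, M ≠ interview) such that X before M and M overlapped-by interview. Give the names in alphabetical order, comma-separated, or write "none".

Target interview = [June 13, June 16].
Intermediaries M with M overlapped-by interview: build.
Via build — items with X before build: deploy, load_test, soundcheck.
Union: deploy, load_test, soundcheck.

deploy, load_test, soundcheck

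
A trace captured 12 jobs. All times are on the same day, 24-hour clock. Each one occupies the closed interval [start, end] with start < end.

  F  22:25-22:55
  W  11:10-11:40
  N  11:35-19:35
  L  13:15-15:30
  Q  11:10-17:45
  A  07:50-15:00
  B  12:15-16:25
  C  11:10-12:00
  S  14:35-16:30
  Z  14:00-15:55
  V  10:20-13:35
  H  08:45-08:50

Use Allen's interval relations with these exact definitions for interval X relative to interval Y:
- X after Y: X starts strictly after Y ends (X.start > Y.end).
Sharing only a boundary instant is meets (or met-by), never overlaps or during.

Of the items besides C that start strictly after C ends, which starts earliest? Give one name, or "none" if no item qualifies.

Target C = [11:10, 12:00].
A [07:50, 15:00] → contains → excluded.
B [12:15, 16:25] → after → candidate.
F [22:25, 22:55] → after → candidate.
H [08:45, 08:50] → before → excluded.
L [13:15, 15:30] → after → candidate.
N [11:35, 19:35] → overlapped-by → excluded.
Q [11:10, 17:45] → started-by → excluded.
S [14:35, 16:30] → after → candidate.
V [10:20, 13:35] → contains → excluded.
W [11:10, 11:40] → starts → excluded.
Z [14:00, 15:55] → after → candidate.
Among candidates, earliest start is 12:15 → B.

B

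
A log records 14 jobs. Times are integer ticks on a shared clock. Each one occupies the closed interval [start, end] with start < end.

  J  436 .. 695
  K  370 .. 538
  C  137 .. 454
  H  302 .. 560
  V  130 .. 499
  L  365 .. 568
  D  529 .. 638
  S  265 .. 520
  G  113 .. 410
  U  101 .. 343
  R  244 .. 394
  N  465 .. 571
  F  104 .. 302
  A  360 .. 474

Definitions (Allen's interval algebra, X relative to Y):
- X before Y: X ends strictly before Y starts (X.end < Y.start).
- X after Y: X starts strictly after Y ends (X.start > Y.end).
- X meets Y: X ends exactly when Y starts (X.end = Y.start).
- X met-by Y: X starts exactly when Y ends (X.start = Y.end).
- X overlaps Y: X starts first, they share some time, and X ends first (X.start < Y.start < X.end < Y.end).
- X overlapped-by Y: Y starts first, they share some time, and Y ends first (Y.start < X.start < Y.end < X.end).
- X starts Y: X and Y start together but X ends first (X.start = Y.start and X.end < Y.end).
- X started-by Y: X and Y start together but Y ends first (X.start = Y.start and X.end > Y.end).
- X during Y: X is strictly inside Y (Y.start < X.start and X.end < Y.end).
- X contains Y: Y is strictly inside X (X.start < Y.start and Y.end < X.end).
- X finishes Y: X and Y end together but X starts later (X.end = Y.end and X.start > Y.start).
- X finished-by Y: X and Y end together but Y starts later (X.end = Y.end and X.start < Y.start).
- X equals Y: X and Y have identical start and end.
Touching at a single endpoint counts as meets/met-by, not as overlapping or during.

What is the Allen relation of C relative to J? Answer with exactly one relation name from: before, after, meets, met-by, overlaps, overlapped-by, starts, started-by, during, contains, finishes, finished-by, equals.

C = [137, 454]; J = [436, 695].
Compare endpoints: C.start < J.start, C.start < J.end, C.end > J.start, C.end < J.end.
That pattern is 'overlaps'.

overlaps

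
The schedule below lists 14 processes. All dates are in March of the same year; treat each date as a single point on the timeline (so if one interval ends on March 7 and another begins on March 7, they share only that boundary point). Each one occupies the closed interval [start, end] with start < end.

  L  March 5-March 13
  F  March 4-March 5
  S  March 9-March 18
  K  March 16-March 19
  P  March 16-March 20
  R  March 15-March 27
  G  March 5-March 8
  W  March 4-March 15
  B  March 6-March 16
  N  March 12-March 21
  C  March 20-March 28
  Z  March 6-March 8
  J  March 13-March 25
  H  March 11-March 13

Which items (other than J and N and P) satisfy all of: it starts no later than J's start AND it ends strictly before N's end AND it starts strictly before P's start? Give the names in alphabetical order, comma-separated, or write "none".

B, F, G, H, L, S, W, Z

Conditions: its start is no later than J's start (X.start <= March 13) AND its end is strictly before N's end (X.end < March 21) AND its start is strictly before P's start (X.start < March 16).
B: start March 6 <= March 13? ✓; end March 16 < March 21? ✓; start March 6 < March 16? ✓ → yes.
C: start March 20 <= March 13? ✗; end March 28 < March 21? ✗; start March 20 < March 16? ✗ → no.
F: start March 4 <= March 13? ✓; end March 5 < March 21? ✓; start March 4 < March 16? ✓ → yes.
G: start March 5 <= March 13? ✓; end March 8 < March 21? ✓; start March 5 < March 16? ✓ → yes.
H: start March 11 <= March 13? ✓; end March 13 < March 21? ✓; start March 11 < March 16? ✓ → yes.
K: start March 16 <= March 13? ✗; end March 19 < March 21? ✓; start March 16 < March 16? ✗ → no.
L: start March 5 <= March 13? ✓; end March 13 < March 21? ✓; start March 5 < March 16? ✓ → yes.
R: start March 15 <= March 13? ✗; end March 27 < March 21? ✗; start March 15 < March 16? ✓ → no.
S: start March 9 <= March 13? ✓; end March 18 < March 21? ✓; start March 9 < March 16? ✓ → yes.
W: start March 4 <= March 13? ✓; end March 15 < March 21? ✓; start March 4 < March 16? ✓ → yes.
Z: start March 6 <= March 13? ✓; end March 8 < March 21? ✓; start March 6 < March 16? ✓ → yes.
Result: B, F, G, H, L, S, W, Z.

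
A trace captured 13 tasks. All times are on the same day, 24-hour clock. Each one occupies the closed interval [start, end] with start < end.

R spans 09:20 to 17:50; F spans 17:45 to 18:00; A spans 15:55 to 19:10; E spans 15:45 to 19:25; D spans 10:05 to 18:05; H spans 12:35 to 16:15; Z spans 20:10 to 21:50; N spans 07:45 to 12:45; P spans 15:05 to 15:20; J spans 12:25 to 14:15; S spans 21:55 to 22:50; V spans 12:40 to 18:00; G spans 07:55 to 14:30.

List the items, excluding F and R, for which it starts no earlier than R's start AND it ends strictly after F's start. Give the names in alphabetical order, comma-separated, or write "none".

A, D, E, S, V, Z

Conditions: its start is no earlier than R's start (X.start >= 09:20) AND its end is strictly after F's start (X.end > 17:45).
A: start 15:55 >= 09:20? ✓; end 19:10 > 17:45? ✓ → yes.
D: start 10:05 >= 09:20? ✓; end 18:05 > 17:45? ✓ → yes.
E: start 15:45 >= 09:20? ✓; end 19:25 > 17:45? ✓ → yes.
G: start 07:55 >= 09:20? ✗; end 14:30 > 17:45? ✗ → no.
H: start 12:35 >= 09:20? ✓; end 16:15 > 17:45? ✗ → no.
J: start 12:25 >= 09:20? ✓; end 14:15 > 17:45? ✗ → no.
N: start 07:45 >= 09:20? ✗; end 12:45 > 17:45? ✗ → no.
P: start 15:05 >= 09:20? ✓; end 15:20 > 17:45? ✗ → no.
S: start 21:55 >= 09:20? ✓; end 22:50 > 17:45? ✓ → yes.
V: start 12:40 >= 09:20? ✓; end 18:00 > 17:45? ✓ → yes.
Z: start 20:10 >= 09:20? ✓; end 21:50 > 17:45? ✓ → yes.
Result: A, D, E, S, V, Z.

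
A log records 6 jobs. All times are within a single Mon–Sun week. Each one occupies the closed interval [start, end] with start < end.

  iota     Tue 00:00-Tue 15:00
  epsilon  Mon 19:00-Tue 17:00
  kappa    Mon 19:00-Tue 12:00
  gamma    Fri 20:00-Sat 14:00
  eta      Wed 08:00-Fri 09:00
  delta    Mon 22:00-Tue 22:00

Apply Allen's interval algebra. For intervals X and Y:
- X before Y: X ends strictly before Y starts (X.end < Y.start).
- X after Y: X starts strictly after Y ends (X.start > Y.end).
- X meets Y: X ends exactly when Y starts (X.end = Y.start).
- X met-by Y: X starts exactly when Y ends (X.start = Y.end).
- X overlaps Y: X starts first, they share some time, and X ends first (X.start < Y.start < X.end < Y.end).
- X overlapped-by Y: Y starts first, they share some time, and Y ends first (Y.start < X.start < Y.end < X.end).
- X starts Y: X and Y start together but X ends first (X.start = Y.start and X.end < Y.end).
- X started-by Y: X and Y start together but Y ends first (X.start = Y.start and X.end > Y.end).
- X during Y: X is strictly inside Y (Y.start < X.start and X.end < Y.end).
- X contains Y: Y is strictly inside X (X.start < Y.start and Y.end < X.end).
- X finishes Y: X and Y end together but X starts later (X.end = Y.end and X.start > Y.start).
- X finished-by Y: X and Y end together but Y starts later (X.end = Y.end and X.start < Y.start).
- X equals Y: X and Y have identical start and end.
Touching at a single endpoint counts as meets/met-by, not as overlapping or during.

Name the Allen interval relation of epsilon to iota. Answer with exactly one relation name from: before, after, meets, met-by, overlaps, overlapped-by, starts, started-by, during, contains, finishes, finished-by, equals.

contains

epsilon = [Mon 19:00, Tue 17:00]; iota = [Tue 00:00, Tue 15:00].
Compare endpoints: epsilon.start < iota.start, epsilon.start < iota.end, epsilon.end > iota.start, epsilon.end > iota.end.
That pattern is 'contains'.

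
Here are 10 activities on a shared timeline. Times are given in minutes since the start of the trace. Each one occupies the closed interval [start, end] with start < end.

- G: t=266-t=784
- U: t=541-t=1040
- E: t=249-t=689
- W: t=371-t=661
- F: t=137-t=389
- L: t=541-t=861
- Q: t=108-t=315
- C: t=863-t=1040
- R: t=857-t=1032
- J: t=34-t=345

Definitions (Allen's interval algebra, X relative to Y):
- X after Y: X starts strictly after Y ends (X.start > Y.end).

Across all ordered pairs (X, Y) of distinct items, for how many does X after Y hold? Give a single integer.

21

Checking all 90 ordered pairs for relation 'after'; matching pairs in alphabetical order:
(C, E): C after E ✓
(C, F): C after F ✓
(C, G): C after G ✓
(C, J): C after J ✓
(C, L): C after L ✓
(C, Q): C after Q ✓
(C, W): C after W ✓
(L, F): L after F ✓
(L, J): L after J ✓
(L, Q): L after Q ✓
(R, E): R after E ✓
(R, F): R after F ✓
(R, G): R after G ✓
(R, J): R after J ✓
(R, Q): R after Q ✓
(R, W): R after W ✓
(U, F): U after F ✓
(U, J): U after J ✓
(U, Q): U after Q ✓
(W, J): W after J ✓
(W, Q): W after Q ✓
Count: 21.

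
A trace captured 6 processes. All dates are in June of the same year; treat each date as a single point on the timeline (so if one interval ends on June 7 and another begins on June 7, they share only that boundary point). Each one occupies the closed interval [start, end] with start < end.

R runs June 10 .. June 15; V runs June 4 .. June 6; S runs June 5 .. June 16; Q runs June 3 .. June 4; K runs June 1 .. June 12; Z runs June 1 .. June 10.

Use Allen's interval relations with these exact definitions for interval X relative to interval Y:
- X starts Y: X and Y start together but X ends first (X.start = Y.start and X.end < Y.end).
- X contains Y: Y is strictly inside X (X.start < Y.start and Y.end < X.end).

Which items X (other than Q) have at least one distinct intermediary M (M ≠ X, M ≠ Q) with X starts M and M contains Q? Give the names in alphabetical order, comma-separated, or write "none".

Target Q = [June 3, June 4].
Intermediaries M with M contains Q: K, Z.
Via K — items with X starts K: Z.
Via Z — items with X starts Z: none.
Union: Z.

Z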